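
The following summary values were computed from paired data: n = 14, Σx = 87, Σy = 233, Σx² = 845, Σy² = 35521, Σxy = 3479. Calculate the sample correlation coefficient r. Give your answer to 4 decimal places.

S_xy = nΣxy − ΣxΣy = 14·3479 − 87·233 = 48706 − 20271 = 28435
S_xx = nΣx² − (Σx)² = 14·845 − 87² = 11830 − 7569 = 4261
S_yy = nΣy² − (Σy)² = 14·35521 − 233² = 497294 − 54289 = 443005
r = S_xy / √(S_xx·S_yy) = 28435 / √(4261·443005) = 28435 / √1887644305 = 28435 / 43447.0287 = 0.6545

0.6545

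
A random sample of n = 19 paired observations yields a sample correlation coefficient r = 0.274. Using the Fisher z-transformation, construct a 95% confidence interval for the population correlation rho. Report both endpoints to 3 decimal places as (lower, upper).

Fisher z: z_r = atanh(r) = ½·ln((1+0.274)/(1−0.274)) = 0.281183
SE(z) = 1/√(n−3) = 1/√16 = 0.250000
95% ⇒ z* = 1.960; margin = 1.960·0.250000 = 0.490000
CI on z-scale: (-0.208817, 0.771183)
Back-transform: tanh(-0.208817) = -0.205834, tanh(0.771183) = 0.647617

(-0.206, 0.648)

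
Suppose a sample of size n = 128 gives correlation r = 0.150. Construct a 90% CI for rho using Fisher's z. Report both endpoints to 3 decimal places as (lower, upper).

Fisher z: z_r = atanh(r) = ½·ln((1+0.150)/(1−0.150)) = 0.151140
SE(z) = 1/√(n−3) = 1/√125 = 0.089443
90% ⇒ z* = 1.645; margin = 1.645·0.089443 = 0.147134
CI on z-scale: (0.004006, 0.298274)
Back-transform: tanh(0.004006) = 0.004006, tanh(0.298274) = 0.289732

(0.004, 0.290)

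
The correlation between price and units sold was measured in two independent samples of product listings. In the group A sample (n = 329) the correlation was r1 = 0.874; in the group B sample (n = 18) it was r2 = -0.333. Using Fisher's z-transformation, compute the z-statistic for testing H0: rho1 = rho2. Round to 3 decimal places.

6.422

z1 = atanh(0.874) = 1.349774,  z2 = atanh(-0.333) = -0.346199
SE = √(1/(n1−3) + 1/(n2−3)) = √(1/326 + 1/15) = √(0.0030675 + 0.0666667) = √0.0697342 = 0.264072
z = (z1 − z2)/SE = (1.349774 − (-0.346199)) / 0.264072 = 1.695973 / 0.264072 = 6.422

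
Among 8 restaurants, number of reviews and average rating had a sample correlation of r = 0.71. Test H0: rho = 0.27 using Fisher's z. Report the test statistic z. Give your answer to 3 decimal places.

Fisher z: atanh(0.71) = 0.887184, atanh(0.27) = 0.276864
z = (z_r − z_0)·√(n−3) = (0.887184 − 0.276864)·√5 = 0.610320 · 2.236068 = 1.365

1.365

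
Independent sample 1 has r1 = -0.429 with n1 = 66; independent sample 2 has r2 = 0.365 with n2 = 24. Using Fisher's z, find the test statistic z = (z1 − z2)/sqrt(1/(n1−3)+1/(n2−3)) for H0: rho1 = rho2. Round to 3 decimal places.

-3.339

z1 = atanh(-0.429) = -0.458670,  z2 = atanh(0.365) = 0.382642
SE = √(1/(n1−3) + 1/(n2−3)) = √(1/63 + 1/21) = √(0.0158730 + 0.0476190) = √0.0634920 = 0.251976
z = (z1 − z2)/SE = (-0.458670 − 0.382642) / 0.251976 = -0.841312 / 0.251976 = -3.339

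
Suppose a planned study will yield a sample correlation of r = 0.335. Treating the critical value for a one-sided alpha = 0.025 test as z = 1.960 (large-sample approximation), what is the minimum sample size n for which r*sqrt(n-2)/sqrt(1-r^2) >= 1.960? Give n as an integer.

33

r√(n−2)/√(1−r²) ≥ 1.960  ⇔  n−2 ≥ (1.960)²·(1−r²)/r²
(1−r²)/r² = (1−0.112225)/0.112225 = 7.9107
n ≥ 2 + 3.8416·7.9107 = 2 + 30.3897 = 32.3897
⌈32.3897⌉ = 33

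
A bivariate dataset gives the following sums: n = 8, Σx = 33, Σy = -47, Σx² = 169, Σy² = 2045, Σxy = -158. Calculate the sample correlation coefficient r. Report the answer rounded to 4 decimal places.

0.1488

S_xy = nΣxy − ΣxΣy = 8·(-158) − 33·(-47) = -1264 − (-1551) = 287
S_xx = nΣx² − (Σx)² = 8·169 − 33² = 1352 − 1089 = 263
S_yy = nΣy² − (Σy)² = 8·2045 − (-47)² = 16360 − 2209 = 14151
r = S_xy / √(S_xx·S_yy) = 287 / √(263·14151) = 287 / √3721713 = 287 / 1929.1742 = 0.1488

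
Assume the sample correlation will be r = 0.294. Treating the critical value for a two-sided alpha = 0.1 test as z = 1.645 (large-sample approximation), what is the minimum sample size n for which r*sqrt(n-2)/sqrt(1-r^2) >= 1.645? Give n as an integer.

r√(n−2)/√(1−r²) ≥ 1.645  ⇔  n−2 ≥ (1.645)²·(1−r²)/r²
(1−r²)/r² = (1−0.086436)/0.086436 = 10.5693
n ≥ 2 + 2.706025·10.5693 = 2 + 28.6008 = 30.6008
⌈30.6008⌉ = 31

31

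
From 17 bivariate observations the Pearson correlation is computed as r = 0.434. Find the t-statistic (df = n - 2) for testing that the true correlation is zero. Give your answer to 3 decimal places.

1.866

t = r·√(n−2) / √(1−r²) with r = 0.434, n = 17
  = 0.434·√15 / √(1 − 0.188356)
  = 0.434·3.872983 / 0.900913
  = 1.680875 / 0.900913 = 1.866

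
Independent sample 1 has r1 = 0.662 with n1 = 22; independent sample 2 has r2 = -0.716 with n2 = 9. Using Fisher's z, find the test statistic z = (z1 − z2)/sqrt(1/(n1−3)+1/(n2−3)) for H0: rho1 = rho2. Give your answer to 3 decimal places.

3.621

z1 = atanh(0.662) = 0.796366,  z2 = atanh(-0.716) = -0.899389
SE = √(1/(n1−3) + 1/(n2−3)) = √(1/19 + 1/6) = √(0.0526316 + 0.1666667) = √0.2192983 = 0.468293
z = (z1 − z2)/SE = (0.796366 − (-0.899389)) / 0.468293 = 1.695755 / 0.468293 = 3.621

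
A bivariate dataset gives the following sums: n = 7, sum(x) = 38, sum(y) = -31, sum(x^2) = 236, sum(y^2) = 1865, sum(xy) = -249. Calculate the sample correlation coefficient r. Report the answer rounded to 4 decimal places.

S_xy = nΣxy − ΣxΣy = 7·(-249) − 38·(-31) = -1743 − (-1178) = -565
S_xx = nΣx² − (Σx)² = 7·236 − 38² = 1652 − 1444 = 208
S_yy = nΣy² − (Σy)² = 7·1865 − (-31)² = 13055 − 961 = 12094
r = S_xy / √(S_xx·S_yy) = -565 / √(208·12094) = -565 / √2515552 = -565 / 1586.0492 = -0.3562

-0.3562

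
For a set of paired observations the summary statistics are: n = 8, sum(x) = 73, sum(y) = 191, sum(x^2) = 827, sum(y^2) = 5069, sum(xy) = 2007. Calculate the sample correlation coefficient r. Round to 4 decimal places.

Numerator: nΣxy − (Σx)(Σy) = 8·2007 − (73)(191) = 2113
Denominator: √[(nΣx²−(Σx)²)(nΣy²−(Σy)²)]
  nΣx²−(Σx)² = 8·827 − 5329 = 1287;  nΣy²−(Σy)² = 8·5069 − 36481 = 4071
  √(1287·4071) = √5239377 = 2288.9685
r = 2113 / 2288.9685 = 0.9231

0.9231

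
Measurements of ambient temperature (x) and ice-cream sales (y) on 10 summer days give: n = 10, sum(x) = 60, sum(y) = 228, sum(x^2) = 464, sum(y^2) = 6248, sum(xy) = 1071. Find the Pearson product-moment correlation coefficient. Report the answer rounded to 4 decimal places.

-0.8989

S_xy = nΣxy − ΣxΣy = 10·1071 − 60·228 = 10710 − 13680 = -2970
S_xx = nΣx² − (Σx)² = 10·464 − 60² = 4640 − 3600 = 1040
S_yy = nΣy² − (Σy)² = 10·6248 − 228² = 62480 − 51984 = 10496
r = S_xy / √(S_xx·S_yy) = -2970 / √(1040·10496) = -2970 / √10915840 = -2970 / 3303.9128 = -0.8989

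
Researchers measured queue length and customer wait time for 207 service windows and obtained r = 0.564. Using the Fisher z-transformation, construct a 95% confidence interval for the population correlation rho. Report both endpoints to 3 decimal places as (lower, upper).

z_r = atanh(0.564) = 0.638680;  SE = 1/√(n−3) = 1/√204 = 0.070014
z-limits: 0.638680 ± 1.960·0.070014 = 0.638680 ± 0.137227 = [0.501453, 0.775907]
ρ-limits: (tanh 0.501453, tanh 0.775907) = (0.463, 0.650)

(0.463, 0.650)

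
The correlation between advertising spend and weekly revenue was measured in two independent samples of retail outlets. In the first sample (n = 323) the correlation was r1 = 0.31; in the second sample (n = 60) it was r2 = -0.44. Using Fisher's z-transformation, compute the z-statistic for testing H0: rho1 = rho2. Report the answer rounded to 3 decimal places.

Fisher z-transforms: z1 = atanh(0.31) = 0.320545, z2 = atanh(-0.44) = -0.472231; difference d = 0.792776
Var(d) = 1/320 + 1/57 = 0.0031250 + 0.0175439 = 0.0206689
z = d/√Var(d) = 0.792776 / √0.0206689 = 0.792776 / 0.143767 = 5.514

5.514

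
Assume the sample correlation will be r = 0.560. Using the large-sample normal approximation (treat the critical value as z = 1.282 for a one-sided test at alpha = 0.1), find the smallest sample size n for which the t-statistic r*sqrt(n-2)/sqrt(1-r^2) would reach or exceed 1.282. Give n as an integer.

Need r·√(n−2)/√(1−r²) ≥ 1.282
√(n−2) ≥ 1.282·√(1−0.313600) / 0.560 = 1.282·0.828493 / 0.560 = 1.8967
n−2 ≥ 3.5975  ⇒  n ≥ 5.5975
Smallest integer n = 6

6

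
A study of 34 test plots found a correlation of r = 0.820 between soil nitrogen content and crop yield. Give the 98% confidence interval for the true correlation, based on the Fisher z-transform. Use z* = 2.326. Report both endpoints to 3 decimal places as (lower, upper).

(0.629, 0.918)

z_r = atanh(0.820) = 1.156817;  SE = 1/√(n−3) = 1/√31 = 0.179605
z-limits: 1.156817 ± 2.326·0.179605 = 1.156817 ± 0.417761 = [0.739056, 1.574578]
ρ-limits: (tanh 0.739056, tanh 1.574578) = (0.629, 0.918)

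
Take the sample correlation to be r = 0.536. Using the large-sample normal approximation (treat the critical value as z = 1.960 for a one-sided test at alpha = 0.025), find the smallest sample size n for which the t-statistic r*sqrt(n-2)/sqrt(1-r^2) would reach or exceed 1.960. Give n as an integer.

Need r·√(n−2)/√(1−r²) ≥ 1.960
√(n−2) ≥ 1.960·√(1−0.287296) / 0.536 = 1.960·0.844218 / 0.536 = 3.0871
n−2 ≥ 9.5302  ⇒  n ≥ 11.5302
Smallest integer n = 12

12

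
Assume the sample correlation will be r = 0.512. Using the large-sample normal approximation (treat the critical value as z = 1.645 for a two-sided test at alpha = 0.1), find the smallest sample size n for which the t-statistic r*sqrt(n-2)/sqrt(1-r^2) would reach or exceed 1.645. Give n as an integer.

10

Need r·√(n−2)/√(1−r²) ≥ 1.645
√(n−2) ≥ 1.645·√(1−0.262144) / 0.512 = 1.645·0.858985 / 0.512 = 2.7598
n−2 ≥ 7.6165  ⇒  n ≥ 9.6165
Smallest integer n = 10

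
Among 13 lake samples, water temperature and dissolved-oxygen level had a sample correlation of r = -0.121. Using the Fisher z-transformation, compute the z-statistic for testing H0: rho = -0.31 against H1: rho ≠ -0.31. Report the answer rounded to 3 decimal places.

0.629

Fisher z: atanh(-0.121) = -0.121596, atanh(-0.31) = -0.320545
z = (z_r − z_0)·√(n−3) = (-0.121596 − (-0.320545))·√10 = 0.198949 · 3.162278 = 0.629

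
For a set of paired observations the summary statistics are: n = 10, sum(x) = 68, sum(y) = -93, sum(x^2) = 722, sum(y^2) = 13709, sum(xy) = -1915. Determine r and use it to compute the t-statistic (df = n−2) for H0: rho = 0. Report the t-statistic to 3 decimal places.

Numerator: nΣxy − (Σx)(Σy) = 10·(-1915) − (68)(-93) = -12826
Denominator: √[(nΣx²−(Σx)²)(nΣy²−(Σy)²)]
  nΣx²−(Σx)² = 10·722 − 4624 = 2596;  nΣy²−(Σy)² = 10·13709 − 8649 = 128441
  √(2596·128441) = √333432836 = 18260.1434
r = -12826 / 18260.1434 = -0.7024
t = r·√(n−2)/√(1−r²) = -0.7024·√8 / √(1−0.493366) = -1.986687 / 0.711782 = -2.791

-2.791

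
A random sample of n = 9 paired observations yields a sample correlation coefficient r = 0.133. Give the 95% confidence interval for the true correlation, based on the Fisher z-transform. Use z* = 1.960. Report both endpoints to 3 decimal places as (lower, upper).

z_r = atanh(0.133) = 0.133793;  SE = 1/√(n−3) = 1/√6 = 0.408248
z-limits: 0.133793 ± 1.960·0.408248 = 0.133793 ± 0.800166 = [-0.666373, 0.933959]
ρ-limits: (tanh -0.666373, tanh 0.933959) = (-0.583, 0.732)

(-0.583, 0.732)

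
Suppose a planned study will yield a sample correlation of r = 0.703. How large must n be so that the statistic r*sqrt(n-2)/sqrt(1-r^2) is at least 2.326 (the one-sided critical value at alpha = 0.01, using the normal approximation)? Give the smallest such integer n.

r√(n−2)/√(1−r²) ≥ 2.326  ⇔  n−2 ≥ (2.326)²·(1−r²)/r²
(1−r²)/r² = (1−0.494209)/0.494209 = 1.0234
n ≥ 2 + 5.410276·1.0234 = 2 + 5.5369 = 7.5369
⌈7.5369⌉ = 8

8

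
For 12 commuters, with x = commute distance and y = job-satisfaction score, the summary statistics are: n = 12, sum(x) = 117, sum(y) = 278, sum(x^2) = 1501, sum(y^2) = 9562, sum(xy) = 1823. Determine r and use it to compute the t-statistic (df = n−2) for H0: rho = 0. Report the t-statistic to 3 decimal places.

-4.835

Numerator: nΣxy − (Σx)(Σy) = 12·1823 − (117)(278) = -10650
Denominator: √[(nΣx²−(Σx)²)(nΣy²−(Σy)²)]
  nΣx²−(Σx)² = 12·1501 − 13689 = 4323;  nΣy²−(Σy)² = 12·9562 − 77284 = 37460
  √(4323·37460) = √161939580 = 12725.5483
r = -10650 / 12725.5483 = -0.8369
t = r·√(n−2)/√(1−r²) = -0.8369·√10 / √(1−0.700402) = -2.646510 / 0.547355 = -4.835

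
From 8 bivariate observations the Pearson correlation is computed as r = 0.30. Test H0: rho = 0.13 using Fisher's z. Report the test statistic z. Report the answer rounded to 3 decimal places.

z_r = atanh(0.30) = 0.309520,  z_0 = atanh(0.13) = 0.130740
SE = 1/√(n−3) = 1/√5 = 0.447214
z = (z_r − z_0)/SE = (0.309520 − 0.130740) / 0.447214 = 0.178780 / 0.447214 = 0.400

0.400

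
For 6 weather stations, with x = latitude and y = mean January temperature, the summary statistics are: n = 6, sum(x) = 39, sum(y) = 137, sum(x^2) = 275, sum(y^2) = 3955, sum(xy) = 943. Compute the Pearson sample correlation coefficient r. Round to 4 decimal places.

0.3938

Numerator: nΣxy − (Σx)(Σy) = 6·943 − (39)(137) = 315
Denominator: √[(nΣx²−(Σx)²)(nΣy²−(Σy)²)]
  nΣx²−(Σx)² = 6·275 − 1521 = 129;  nΣy²−(Σy)² = 6·3955 − 18769 = 4961
  √(129·4961) = √639969 = 799.9806
r = 315 / 799.9806 = 0.3938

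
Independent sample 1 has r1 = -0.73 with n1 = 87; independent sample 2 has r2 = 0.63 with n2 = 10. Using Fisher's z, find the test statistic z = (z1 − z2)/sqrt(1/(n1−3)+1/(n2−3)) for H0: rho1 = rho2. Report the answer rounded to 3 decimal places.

z1 = atanh(-0.73) = -0.928727,  z2 = atanh(0.63) = 0.741416
SE = √(1/(n1−3) + 1/(n2−3)) = √(1/84 + 1/7) = √(0.0119048 + 0.1428571) = √0.1547619 = 0.393398
z = (z1 − z2)/SE = (-0.928727 − 0.741416) / 0.393398 = -1.670143 / 0.393398 = -4.245

-4.245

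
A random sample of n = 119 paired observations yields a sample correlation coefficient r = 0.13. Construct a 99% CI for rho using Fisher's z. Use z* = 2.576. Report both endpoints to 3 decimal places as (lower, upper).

Fisher z: z_r = atanh(r) = ½·ln((1+0.13)/(1−0.13)) = 0.130740
SE(z) = 1/√(n−3) = 1/√116 = 0.092848
99% ⇒ z* = 2.576; margin = 2.576·0.092848 = 0.239176
CI on z-scale: (-0.108436, 0.369916)
Back-transform: tanh(-0.108436) = -0.108013, tanh(0.369916) = 0.353918

(-0.108, 0.354)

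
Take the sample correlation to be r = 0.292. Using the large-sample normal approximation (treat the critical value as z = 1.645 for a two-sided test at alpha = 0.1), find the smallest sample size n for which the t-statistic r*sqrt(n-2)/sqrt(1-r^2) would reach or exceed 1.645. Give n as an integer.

32

Need r·√(n−2)/√(1−r²) ≥ 1.645
√(n−2) ≥ 1.645·√(1−0.085264) / 0.292 = 1.645·0.956418 / 0.292 = 5.3880
n−2 ≥ 29.0305  ⇒  n ≥ 31.0305
Smallest integer n = 32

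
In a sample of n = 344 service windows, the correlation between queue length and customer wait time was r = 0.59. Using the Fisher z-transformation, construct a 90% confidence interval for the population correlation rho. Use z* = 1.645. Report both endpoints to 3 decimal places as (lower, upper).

(0.529, 0.645)

Fisher z: z_r = atanh(r) = ½·ln((1+0.59)/(1−0.59)) = 0.677666
SE(z) = 1/√(n−3) = 1/√341 = 0.054153
90% ⇒ z* = 1.645; margin = 1.645·0.054153 = 0.089082
CI on z-scale: (0.588584, 0.766748)
Back-transform: tanh(0.588584) = 0.528876, tanh(0.766748) = 0.645034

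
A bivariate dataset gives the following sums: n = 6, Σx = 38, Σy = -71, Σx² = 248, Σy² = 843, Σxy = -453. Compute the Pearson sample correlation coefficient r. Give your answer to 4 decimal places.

S_xy = nΣxy − ΣxΣy = 6·(-453) − 38·(-71) = -2718 − (-2698) = -20
S_xx = nΣx² − (Σx)² = 6·248 − 38² = 1488 − 1444 = 44
S_yy = nΣy² − (Σy)² = 6·843 − (-71)² = 5058 − 5041 = 17
r = S_xy / √(S_xx·S_yy) = -20 / √(44·17) = -20 / √748 = -20 / 27.3496 = -0.7313

-0.7313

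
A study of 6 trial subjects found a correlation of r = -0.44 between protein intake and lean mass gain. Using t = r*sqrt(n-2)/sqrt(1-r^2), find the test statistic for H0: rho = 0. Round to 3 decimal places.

-0.980

t = r·√(n−2) / √(1−r²) with r = -0.44, n = 6
  = -0.44·√4 / √(1 − 0.1936)
  = -0.44·2.000000 / 0.897998
  = -0.880000 / 0.897998 = -0.980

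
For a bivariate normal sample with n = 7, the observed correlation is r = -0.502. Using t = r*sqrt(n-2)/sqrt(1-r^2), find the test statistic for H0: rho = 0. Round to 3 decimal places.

t = r·√(n−2) / √(1−r²) with r = -0.502, n = 7
  = -0.502·√5 / √(1 − 0.252004)
  = -0.502·2.236068 / 0.864868
  = -1.122506 / 0.864868 = -1.298

-1.298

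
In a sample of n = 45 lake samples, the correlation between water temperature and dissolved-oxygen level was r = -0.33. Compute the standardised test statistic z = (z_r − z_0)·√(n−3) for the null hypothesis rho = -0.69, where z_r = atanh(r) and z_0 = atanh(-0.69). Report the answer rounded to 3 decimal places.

3.274

z_r = atanh(-0.33) = -0.342828,  z_0 = atanh(-0.69) = -0.847956
SE = 1/√(n−3) = 1/√42 = 0.154303
z = (z_r − z_0)/SE = (-0.342828 − (-0.847956)) / 0.154303 = 0.505128 / 0.154303 = 3.274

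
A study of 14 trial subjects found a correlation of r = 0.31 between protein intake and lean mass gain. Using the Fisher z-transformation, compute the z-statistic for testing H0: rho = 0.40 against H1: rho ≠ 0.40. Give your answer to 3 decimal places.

-0.342

z_r = atanh(0.31) = 0.320545,  z_0 = atanh(0.40) = 0.423649
SE = 1/√(n−3) = 1/√11 = 0.301511
z = (z_r − z_0)/SE = (0.320545 − 0.423649) / 0.301511 = -0.103104 / 0.301511 = -0.342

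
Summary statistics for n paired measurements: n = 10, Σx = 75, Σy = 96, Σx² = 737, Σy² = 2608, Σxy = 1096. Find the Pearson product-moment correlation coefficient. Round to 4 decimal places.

0.6931

Numerator: nΣxy − (Σx)(Σy) = 10·1096 − (75)(96) = 3760
Denominator: √[(nΣx²−(Σx)²)(nΣy²−(Σy)²)]
  nΣx²−(Σx)² = 10·737 − 5625 = 1745;  nΣy²−(Σy)² = 10·2608 − 9216 = 16864
  √(1745·16864) = √29427680 = 5424.7286
r = 3760 / 5424.7286 = 0.6931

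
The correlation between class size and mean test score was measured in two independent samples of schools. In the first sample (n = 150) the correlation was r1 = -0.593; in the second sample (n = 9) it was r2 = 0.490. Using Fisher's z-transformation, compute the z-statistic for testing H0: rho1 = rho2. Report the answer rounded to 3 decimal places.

Fisher z-transforms: z1 = atanh(-0.593) = -0.682281, z2 = atanh(0.490) = 0.536060; difference d = -1.218341
Var(d) = 1/147 + 1/6 = 0.0068027 + 0.1666667 = 0.1734694
z = d/√Var(d) = -1.218341 / √0.1734694 = -1.218341 / 0.416497 = -2.925

-2.925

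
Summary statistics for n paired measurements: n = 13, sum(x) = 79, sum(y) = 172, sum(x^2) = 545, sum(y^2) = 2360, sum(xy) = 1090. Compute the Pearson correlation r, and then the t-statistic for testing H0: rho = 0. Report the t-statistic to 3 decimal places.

S_xy = nΣxy − ΣxΣy = 13·1090 − 79·172 = 14170 − 13588 = 582
S_xx = nΣx² − (Σx)² = 13·545 − 79² = 7085 − 6241 = 844
S_yy = nΣy² − (Σy)² = 13·2360 − 172² = 30680 − 29584 = 1096
r = S_xy / √(S_xx·S_yy) = 582 / √(844·1096) = 582 / √925024 = 582 / 961.7817 = 0.6051
t = r·√(n−2)/√(1−r²) = 0.6051·√11 / √(1−0.366146) = 2.006890 / 0.796149 = 2.521

2.521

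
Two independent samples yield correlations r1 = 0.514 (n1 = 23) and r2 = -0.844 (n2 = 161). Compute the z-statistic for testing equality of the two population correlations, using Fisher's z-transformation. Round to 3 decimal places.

Fisher z-transforms: z1 = atanh(0.514) = 0.568151, z2 = atanh(-0.844) = -1.234918; difference d = 1.803069
Var(d) = 1/20 + 1/158 = 0.0500000 + 0.0063291 = 0.0563291
z = d/√Var(d) = 1.803069 / √0.0563291 = 1.803069 / 0.237338 = 7.597

7.597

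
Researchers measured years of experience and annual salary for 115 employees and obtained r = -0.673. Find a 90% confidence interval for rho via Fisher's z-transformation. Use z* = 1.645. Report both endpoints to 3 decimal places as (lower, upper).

(-0.749, -0.579)

Fisher z: z_r = atanh(r) = ½·ln((1+(-0.673))/(1−(-0.673))) = -0.816207
SE(z) = 1/√(n−3) = 1/√112 = 0.094491
90% ⇒ z* = 1.645; margin = 1.645·0.094491 = 0.155438
CI on z-scale: (-0.971645, -0.660769)
Back-transform: tanh(-0.971645) = -0.749426, tanh(-0.660769) = -0.578875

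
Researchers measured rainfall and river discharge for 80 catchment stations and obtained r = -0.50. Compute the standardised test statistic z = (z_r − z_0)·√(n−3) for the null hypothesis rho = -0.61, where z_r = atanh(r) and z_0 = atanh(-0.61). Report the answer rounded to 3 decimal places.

z_r = atanh(-0.50) = -0.549306,  z_0 = atanh(-0.61) = -0.708921
SE = 1/√(n−3) = 1/√77 = 0.113961
z = (z_r − z_0)/SE = (-0.549306 − (-0.708921)) / 0.113961 = 0.159615 / 0.113961 = 1.401

1.401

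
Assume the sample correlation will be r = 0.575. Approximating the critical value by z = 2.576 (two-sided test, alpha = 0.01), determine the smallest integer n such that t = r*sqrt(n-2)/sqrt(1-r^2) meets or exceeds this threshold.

16

r√(n−2)/√(1−r²) ≥ 2.576  ⇔  n−2 ≥ (2.576)²·(1−r²)/r²
(1−r²)/r² = (1−0.330625)/0.330625 = 2.0246
n ≥ 2 + 6.635776·2.0246 = 2 + 13.4348 = 15.4348
⌈15.4348⌉ = 16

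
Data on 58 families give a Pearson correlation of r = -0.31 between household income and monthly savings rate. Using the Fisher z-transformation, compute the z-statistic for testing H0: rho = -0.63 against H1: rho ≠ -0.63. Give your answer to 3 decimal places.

z_r = atanh(-0.31) = -0.320545,  z_0 = atanh(-0.63) = -0.741416
SE = 1/√(n−3) = 1/√55 = 0.134840
z = (z_r − z_0)/SE = (-0.320545 − (-0.741416)) / 0.134840 = 0.420871 / 0.134840 = 3.121

3.121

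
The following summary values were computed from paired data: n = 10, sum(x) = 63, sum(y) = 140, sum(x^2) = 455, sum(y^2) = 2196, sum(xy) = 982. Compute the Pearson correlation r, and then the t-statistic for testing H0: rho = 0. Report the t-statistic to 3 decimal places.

4.643

S_xy = nΣxy − ΣxΣy = 10·982 − 63·140 = 9820 − 8820 = 1000
S_xx = nΣx² − (Σx)² = 10·455 − 63² = 4550 − 3969 = 581
S_yy = nΣy² − (Σy)² = 10·2196 − 140² = 21960 − 19600 = 2360
r = S_xy / √(S_xx·S_yy) = 1000 / √(581·2360) = 1000 / √1371160 = 1000 / 1170.9654 = 0.8540
t = r·√(n−2)/√(1−r²) = 0.8540·√8 / √(1−0.729316) = 2.415477 / 0.520273 = 4.643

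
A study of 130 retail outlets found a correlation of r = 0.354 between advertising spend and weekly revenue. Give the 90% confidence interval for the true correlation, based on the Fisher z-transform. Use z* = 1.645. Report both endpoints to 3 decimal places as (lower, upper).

(0.220, 0.475)

Fisher z: z_r = atanh(r) = ½·ln((1+0.354)/(1−0.354)) = 0.370009
SE(z) = 1/√(n−3) = 1/√127 = 0.088736
90% ⇒ z* = 1.645; margin = 1.645·0.088736 = 0.145971
CI on z-scale: (0.224038, 0.515980)
Back-transform: tanh(0.224038) = 0.220363, tanh(0.515980) = 0.474591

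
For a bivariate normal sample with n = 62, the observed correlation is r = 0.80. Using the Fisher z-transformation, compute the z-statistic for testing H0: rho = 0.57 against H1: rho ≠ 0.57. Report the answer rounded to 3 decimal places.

3.465

z_r = atanh(0.80) = 1.098612,  z_0 = atanh(0.57) = 0.647523
SE = 1/√(n−3) = 1/√59 = 0.130189
z = (z_r − z_0)/SE = (1.098612 − 0.647523) / 0.130189 = 0.451089 / 0.130189 = 3.465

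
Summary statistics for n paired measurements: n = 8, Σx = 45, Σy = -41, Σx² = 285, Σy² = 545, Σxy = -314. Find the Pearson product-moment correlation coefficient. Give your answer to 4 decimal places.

Numerator: nΣxy − (Σx)(Σy) = 8·(-314) − (45)(-41) = -667
Denominator: √[(nΣx²−(Σx)²)(nΣy²−(Σy)²)]
  nΣx²−(Σx)² = 8·285 − 2025 = 255;  nΣy²−(Σy)² = 8·545 − 1681 = 2679
  √(255·2679) = √683145 = 826.5259
r = -667 / 826.5259 = -0.8070

-0.8070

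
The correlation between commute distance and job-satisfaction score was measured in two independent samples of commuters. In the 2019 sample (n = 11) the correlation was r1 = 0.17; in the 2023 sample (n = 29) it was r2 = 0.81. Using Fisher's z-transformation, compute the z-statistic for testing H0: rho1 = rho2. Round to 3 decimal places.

-2.363

z1 = atanh(0.17) = 0.171667,  z2 = atanh(0.81) = 1.127029
SE = √(1/(n1−3) + 1/(n2−3)) = √(1/8 + 1/26) = √(0.1250000 + 0.0384615) = √0.1634615 = 0.404304
z = (z1 − z2)/SE = (0.171667 − 1.127029) / 0.404304 = -0.955362 / 0.404304 = -2.363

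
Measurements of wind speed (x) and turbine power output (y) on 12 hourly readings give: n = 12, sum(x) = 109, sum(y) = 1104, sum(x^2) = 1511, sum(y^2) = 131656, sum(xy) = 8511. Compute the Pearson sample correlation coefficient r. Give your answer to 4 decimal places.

S_xy = nΣxy − ΣxΣy = 12·8511 − 109·1104 = 102132 − 120336 = -18204
S_xx = nΣx² − (Σx)² = 12·1511 − 109² = 18132 − 11881 = 6251
S_yy = nΣy² − (Σy)² = 12·131656 − 1104² = 1579872 − 1218816 = 361056
r = S_xy / √(S_xx·S_yy) = -18204 / √(6251·361056) = -18204 / √2256961056 = -18204 / 47507.4842 = -0.3832

-0.3832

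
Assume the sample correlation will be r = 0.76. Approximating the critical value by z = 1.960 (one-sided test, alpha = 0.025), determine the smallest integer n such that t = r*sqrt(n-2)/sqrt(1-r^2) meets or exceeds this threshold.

5

Need r·√(n−2)/√(1−r²) ≥ 1.960
√(n−2) ≥ 1.960·√(1−0.5776) / 0.76 = 1.960·0.649923 / 0.76 = 1.6761
n−2 ≥ 2.8093  ⇒  n ≥ 4.8093
Smallest integer n = 5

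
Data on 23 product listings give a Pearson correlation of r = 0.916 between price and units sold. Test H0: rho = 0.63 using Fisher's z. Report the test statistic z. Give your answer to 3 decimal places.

3.677

z_r = atanh(0.916) = 1.563589,  z_0 = atanh(0.63) = 0.741416
SE = 1/√(n−3) = 1/√20 = 0.223607
z = (z_r − z_0)/SE = (1.563589 − 0.741416) / 0.223607 = 0.822173 / 0.223607 = 3.677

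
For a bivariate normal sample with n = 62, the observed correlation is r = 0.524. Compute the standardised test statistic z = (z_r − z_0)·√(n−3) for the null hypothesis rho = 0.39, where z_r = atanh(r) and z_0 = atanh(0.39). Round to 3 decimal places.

1.306

Fisher z: atanh(0.524) = 0.581838, atanh(0.39) = 0.411800
z = (z_r − z_0)·√(n−3) = (0.581838 − 0.411800)·√59 = 0.170038 · 7.681146 = 1.306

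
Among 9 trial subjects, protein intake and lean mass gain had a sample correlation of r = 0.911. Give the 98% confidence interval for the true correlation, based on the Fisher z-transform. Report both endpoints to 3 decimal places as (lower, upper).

(0.525, 0.986)

Fisher z: z_r = atanh(r) = ½·ln((1+0.911)/(1−0.911)) = 1.533373
SE(z) = 1/√(n−3) = 1/√6 = 0.408248
98% ⇒ z* = 2.326; margin = 2.326·0.408248 = 0.949585
CI on z-scale: (0.583788, 2.482958)
Back-transform: tanh(0.583788) = 0.525413, tanh(2.482958) = 0.986153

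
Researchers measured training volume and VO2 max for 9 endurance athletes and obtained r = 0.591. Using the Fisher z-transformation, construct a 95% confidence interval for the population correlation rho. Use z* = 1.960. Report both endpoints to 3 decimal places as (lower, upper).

Fisher z: z_r = atanh(r) = ½·ln((1+0.591)/(1−0.591)) = 0.679201
SE(z) = 1/√(n−3) = 1/√6 = 0.408248
95% ⇒ z* = 1.960; margin = 1.960·0.408248 = 0.800166
CI on z-scale: (-0.120965, 1.479367)
Back-transform: tanh(-0.120965) = -0.120378, tanh(1.479367) = 0.901349

(-0.120, 0.901)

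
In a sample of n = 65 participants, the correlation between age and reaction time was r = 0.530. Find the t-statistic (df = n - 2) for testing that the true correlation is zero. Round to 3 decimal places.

4.961

1 − r² = 1 − 0.280900 = 0.719100;  √(1−r²) = 0.847998
√(n−2) = √63 = 7.937254
t = r·√(n−2)/√(1−r²) = 0.530 · 7.937254 / 0.847998 = 4.961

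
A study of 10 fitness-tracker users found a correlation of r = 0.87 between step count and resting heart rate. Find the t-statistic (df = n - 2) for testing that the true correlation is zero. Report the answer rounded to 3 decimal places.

4.991

t = r·√(n−2) / √(1−r²) with r = 0.87, n = 10
  = 0.87·√8 / √(1 − 0.7569)
  = 0.87·2.828427 / 0.493052
  = 2.460731 / 0.493052 = 4.991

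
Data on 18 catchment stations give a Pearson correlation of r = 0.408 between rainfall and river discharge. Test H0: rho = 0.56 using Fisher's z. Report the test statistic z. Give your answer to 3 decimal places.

-0.773

Fisher z: atanh(0.408) = 0.433209, atanh(0.56) = 0.632833
z = (z_r − z_0)·√(n−3) = (0.433209 − 0.632833)·√15 = -0.199624 · 3.872983 = -0.773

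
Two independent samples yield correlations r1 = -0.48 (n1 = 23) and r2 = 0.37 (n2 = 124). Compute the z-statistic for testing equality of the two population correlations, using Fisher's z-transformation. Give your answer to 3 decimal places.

-3.776

z1 = atanh(-0.48) = -0.522984,  z2 = atanh(0.37) = 0.388423
SE = √(1/(n1−3) + 1/(n2−3)) = √(1/20 + 1/121) = √(0.0500000 + 0.0082645) = √0.0582645 = 0.241380
z = (z1 − z2)/SE = (-0.522984 − 0.388423) / 0.241380 = -0.911407 / 0.241380 = -3.776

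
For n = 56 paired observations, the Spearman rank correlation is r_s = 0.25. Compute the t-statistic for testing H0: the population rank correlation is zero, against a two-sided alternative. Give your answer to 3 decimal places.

1.897

1 − r_s² = 1 − 0.0625 = 0.9375;  √(1−r_s²) = 0.968246
√(n−2) = √54 = 7.348469
t = r_s·√(n−2)/√(1−r_s²) = 0.25 · 7.348469 / 0.968246 = 1.897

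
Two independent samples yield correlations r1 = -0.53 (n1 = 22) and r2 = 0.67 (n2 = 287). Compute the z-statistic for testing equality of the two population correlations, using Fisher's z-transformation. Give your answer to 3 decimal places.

z1 = atanh(-0.53) = -0.590145,  z2 = atanh(0.67) = 0.810743
SE = √(1/(n1−3) + 1/(n2−3)) = √(1/19 + 1/284) = √(0.0526316 + 0.0035211) = √0.0561527 = 0.236966
z = (z1 − z2)/SE = (-0.590145 − 0.810743) / 0.236966 = -1.400888 / 0.236966 = -5.912

-5.912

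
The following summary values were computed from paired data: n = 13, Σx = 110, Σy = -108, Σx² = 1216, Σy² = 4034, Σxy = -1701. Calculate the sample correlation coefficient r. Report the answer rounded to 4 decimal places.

Numerator: nΣxy − (Σx)(Σy) = 13·(-1701) − (110)(-108) = -10233
Denominator: √[(nΣx²−(Σx)²)(nΣy²−(Σy)²)]
  nΣx²−(Σx)² = 13·1216 − 12100 = 3708;  nΣy²−(Σy)² = 13·4034 − 11664 = 40778
  √(3708·40778) = √151204824 = 12296.5371
r = -10233 / 12296.5371 = -0.8322

-0.8322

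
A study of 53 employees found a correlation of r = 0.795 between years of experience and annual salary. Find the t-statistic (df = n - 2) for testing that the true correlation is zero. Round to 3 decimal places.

1 − r² = 1 − 0.632025 = 0.367975;  √(1−r²) = 0.606609
√(n−2) = √51 = 7.141428
t = r·√(n−2)/√(1−r²) = 0.795 · 7.141428 / 0.606609 = 9.359

9.359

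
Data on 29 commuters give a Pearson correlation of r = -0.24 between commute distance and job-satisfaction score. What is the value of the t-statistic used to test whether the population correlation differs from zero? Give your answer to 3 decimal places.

-1.285

t = r·√(n−2) / √(1−r²) with r = -0.24, n = 29
  = -0.24·√27 / √(1 − 0.0576)
  = -0.24·5.196152 / 0.970773
  = -1.247076 / 0.970773 = -1.285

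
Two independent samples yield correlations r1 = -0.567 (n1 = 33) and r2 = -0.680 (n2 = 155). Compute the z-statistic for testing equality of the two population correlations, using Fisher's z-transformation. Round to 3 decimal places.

0.931

z1 = atanh(-0.567) = -0.643090,  z2 = atanh(-0.680) = -0.829114
SE = √(1/(n1−3) + 1/(n2−3)) = √(1/30 + 1/152) = √(0.0333333 + 0.0065789) = √0.0399122 = 0.199780
z = (z1 − z2)/SE = (-0.643090 − (-0.829114)) / 0.199780 = 0.186024 / 0.199780 = 0.931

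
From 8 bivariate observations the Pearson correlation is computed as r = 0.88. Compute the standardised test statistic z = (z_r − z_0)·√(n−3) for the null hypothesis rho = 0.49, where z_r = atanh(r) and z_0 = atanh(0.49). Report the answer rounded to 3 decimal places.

Fisher z: atanh(0.88) = 1.375768, atanh(0.49) = 0.536060
z = (z_r − z_0)·√(n−3) = (1.375768 − 0.536060)·√5 = 0.839708 · 2.236068 = 1.878

1.878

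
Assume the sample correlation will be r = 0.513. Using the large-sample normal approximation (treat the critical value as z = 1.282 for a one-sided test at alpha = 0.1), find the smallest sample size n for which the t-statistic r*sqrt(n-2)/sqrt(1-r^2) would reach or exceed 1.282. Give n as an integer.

Need r·√(n−2)/√(1−r²) ≥ 1.282
√(n−2) ≥ 1.282·√(1−0.263169) / 0.513 = 1.282·0.858389 / 0.513 = 2.1451
n−2 ≥ 4.6015  ⇒  n ≥ 6.6015
Smallest integer n = 7

7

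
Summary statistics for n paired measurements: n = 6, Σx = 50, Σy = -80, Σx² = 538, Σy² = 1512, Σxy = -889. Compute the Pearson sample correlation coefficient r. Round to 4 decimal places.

S_xy = nΣxy − ΣxΣy = 6·(-889) − 50·(-80) = -5334 − (-4000) = -1334
S_xx = nΣx² − (Σx)² = 6·538 − 50² = 3228 − 2500 = 728
S_yy = nΣy² − (Σy)² = 6·1512 − (-80)² = 9072 − 6400 = 2672
r = S_xy / √(S_xx·S_yy) = -1334 / √(728·2672) = -1334 / √1945216 = -1334 / 1394.7100 = -0.9565

-0.9565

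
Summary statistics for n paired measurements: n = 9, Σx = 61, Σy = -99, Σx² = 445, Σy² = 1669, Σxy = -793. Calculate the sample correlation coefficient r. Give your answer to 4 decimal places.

S_xy = nΣxy − ΣxΣy = 9·(-793) − 61·(-99) = -7137 − (-6039) = -1098
S_xx = nΣx² − (Σx)² = 9·445 − 61² = 4005 − 3721 = 284
S_yy = nΣy² − (Σy)² = 9·1669 − (-99)² = 15021 − 9801 = 5220
r = S_xy / √(S_xx·S_yy) = -1098 / √(284·5220) = -1098 / √1482480 = -1098 / 1217.5714 = -0.9018

-0.9018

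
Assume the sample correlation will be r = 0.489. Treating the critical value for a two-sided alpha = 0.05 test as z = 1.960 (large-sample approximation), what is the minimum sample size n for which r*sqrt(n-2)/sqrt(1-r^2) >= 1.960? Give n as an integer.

15

r√(n−2)/√(1−r²) ≥ 1.960  ⇔  n−2 ≥ (1.960)²·(1−r²)/r²
(1−r²)/r² = (1−0.239121)/0.239121 = 3.1820
n ≥ 2 + 3.8416·3.1820 = 2 + 12.2240 = 14.2240
⌈14.2240⌉ = 15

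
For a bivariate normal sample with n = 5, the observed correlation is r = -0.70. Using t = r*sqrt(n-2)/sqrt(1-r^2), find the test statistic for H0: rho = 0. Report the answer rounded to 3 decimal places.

t = r·√(n−2) / √(1−r²) with r = -0.70, n = 5
  = -0.70·√3 / √(1 − 0.4900)
  = -0.70·1.732051 / 0.714143
  = -1.212436 / 0.714143 = -1.698

-1.698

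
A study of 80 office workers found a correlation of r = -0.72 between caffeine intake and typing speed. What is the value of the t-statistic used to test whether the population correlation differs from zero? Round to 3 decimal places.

t = r·√(n−2) / √(1−r²) with r = -0.72, n = 80
  = -0.72·√78 / √(1 − 0.5184)
  = -0.72·8.831761 / 0.693974
  = -6.358868 / 0.693974 = -9.163

-9.163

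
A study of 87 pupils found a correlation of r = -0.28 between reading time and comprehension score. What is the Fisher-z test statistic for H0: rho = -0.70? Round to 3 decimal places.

z_r = atanh(-0.28) = -0.287682,  z_0 = atanh(-0.70) = -0.867301
SE = 1/√(n−3) = 1/√84 = 0.109109
z = (z_r − z_0)/SE = (-0.287682 − (-0.867301)) / 0.109109 = 0.579619 / 0.109109 = 5.312

5.312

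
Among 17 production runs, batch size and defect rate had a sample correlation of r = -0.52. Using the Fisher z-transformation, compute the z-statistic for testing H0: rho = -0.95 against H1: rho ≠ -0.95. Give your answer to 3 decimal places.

Fisher z: atanh(-0.52) = -0.576340, atanh(-0.95) = -1.831781
z = (z_r − z_0)·√(n−3) = (-0.576340 − (-1.831781))·√14 = 1.255441 · 3.741657 = 4.697

4.697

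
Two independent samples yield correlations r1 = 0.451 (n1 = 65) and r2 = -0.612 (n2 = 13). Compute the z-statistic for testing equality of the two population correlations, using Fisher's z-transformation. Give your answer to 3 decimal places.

z1 = atanh(0.451) = 0.485955,  z2 = atanh(-0.612) = -0.712113
SE = √(1/(n1−3) + 1/(n2−3)) = √(1/62 + 1/10) = √(0.0161290 + 0.1000000) = √0.1161290 = 0.340777
z = (z1 − z2)/SE = (0.485955 − (-0.712113)) / 0.340777 = 1.198068 / 0.340777 = 3.516

3.516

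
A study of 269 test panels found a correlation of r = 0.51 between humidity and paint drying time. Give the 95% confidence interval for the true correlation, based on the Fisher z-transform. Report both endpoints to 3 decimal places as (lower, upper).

Fisher z: z_r = atanh(r) = ½·ln((1+0.51)/(1−0.51)) = 0.562730
SE(z) = 1/√(n−3) = 1/√266 = 0.061314
95% ⇒ z* = 1.960; margin = 1.960·0.061314 = 0.120175
CI on z-scale: (0.442555, 0.682905)
Back-transform: tanh(0.442555) = 0.415760, tanh(0.682905) = 0.593405

(0.416, 0.593)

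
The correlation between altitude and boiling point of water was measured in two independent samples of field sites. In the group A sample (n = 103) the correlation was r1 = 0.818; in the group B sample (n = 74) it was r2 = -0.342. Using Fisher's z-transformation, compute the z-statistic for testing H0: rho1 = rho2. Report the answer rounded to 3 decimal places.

9.711

Fisher z-transforms: z1 = atanh(0.818) = 1.150743, z2 = atanh(-0.342) = -0.356356; difference d = 1.507099
Var(d) = 1/100 + 1/71 = 0.0100000 + 0.0140845 = 0.0240845
z = d/√Var(d) = 1.507099 / √0.0240845 = 1.507099 / 0.155192 = 9.711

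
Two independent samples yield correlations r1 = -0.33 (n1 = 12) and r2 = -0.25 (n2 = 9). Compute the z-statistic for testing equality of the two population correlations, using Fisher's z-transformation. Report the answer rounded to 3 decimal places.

-0.166

Fisher z-transforms: z1 = atanh(-0.33) = -0.342828, z2 = atanh(-0.25) = -0.255413; difference d = -0.087415
Var(d) = 1/9 + 1/6 = 0.1111111 + 0.1666667 = 0.2777778
z = d/√Var(d) = -0.087415 / √0.2777778 = -0.087415 / 0.527046 = -0.166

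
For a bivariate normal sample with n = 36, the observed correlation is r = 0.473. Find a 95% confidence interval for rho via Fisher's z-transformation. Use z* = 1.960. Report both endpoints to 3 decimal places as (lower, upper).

z_r = atanh(0.473) = 0.513928;  SE = 1/√(n−3) = 1/√33 = 0.174078
z-limits: 0.513928 ± 1.960·0.174078 = 0.513928 ± 0.341193 = [0.172735, 0.855121]
ρ-limits: (tanh 0.172735, tanh 0.855121) = (0.171, 0.694)

(0.171, 0.694)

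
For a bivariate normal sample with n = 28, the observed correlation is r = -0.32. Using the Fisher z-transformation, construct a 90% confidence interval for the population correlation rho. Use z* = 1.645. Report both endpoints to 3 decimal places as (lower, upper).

(-0.579, -0.003)

z_r = atanh(-0.32) = -0.331647;  SE = 1/√(n−3) = 1/√25 = 0.200000
z-limits: -0.331647 ± 1.645·0.200000 = -0.331647 ± 0.329000 = [-0.660647, -0.002647]
ρ-limits: (tanh -0.660647, tanh -0.002647) = (-0.579, -0.003)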